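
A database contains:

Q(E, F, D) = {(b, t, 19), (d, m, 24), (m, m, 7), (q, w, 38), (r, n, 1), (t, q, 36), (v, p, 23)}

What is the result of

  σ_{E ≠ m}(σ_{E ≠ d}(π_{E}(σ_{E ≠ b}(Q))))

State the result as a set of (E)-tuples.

{q, r, t, v}

Filtering on E ≠ b leaves {(d, m, 24), (m, m, 7), (q, w, 38), (r, n, 1), (t, q, 36), (v, p, 23)}.
π[E]: project onto (E) → {d, m, q, r, t, v}
Filtering on E ≠ d leaves {m, q, r, t, v}.
Filtering on E ≠ m leaves {q, r, t, v}.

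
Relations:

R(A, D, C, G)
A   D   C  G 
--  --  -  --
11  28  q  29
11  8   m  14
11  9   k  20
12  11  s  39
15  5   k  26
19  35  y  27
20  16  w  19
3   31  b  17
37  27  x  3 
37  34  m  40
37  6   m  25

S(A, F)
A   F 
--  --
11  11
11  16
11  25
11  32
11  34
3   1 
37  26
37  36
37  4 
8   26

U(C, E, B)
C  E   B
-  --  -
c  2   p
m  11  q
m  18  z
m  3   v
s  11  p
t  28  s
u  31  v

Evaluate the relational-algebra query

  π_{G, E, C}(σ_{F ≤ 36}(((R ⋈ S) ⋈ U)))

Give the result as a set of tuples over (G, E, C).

R ⋈ S (natural join on A): {(11, 28, q, 29, 11), (11, 28, q, 29, 16), (11, 28, q, 29, 25), (11, 28, q, 29, 32), (11, 28, q, 29, 34), (11, 8, m, 14, 11), (11, 8, m, 14, 16), (11, 8, m, 14, 25), (11, 8, m, 14, 32), (11, 8, m, 14, 34), (11, 9, k, 20, 11), (11, 9, k, 20, 16), (11, 9, k, 20, 25), (11, 9, k, 20, 32), (11, 9, k, 20, 34), (3, 31, b, 17, 1), (37, 27, x, 3, 26), (37, 27, x, 3, 36), (37, 27, x, 3, 4), (37, 34, m, 40, 26), (37, 34, m, 40, 36), (37, 34, m, 40, 4), (37, 6, m, 25, 26), (37, 6, m, 25, 36), (37, 6, m, 25, 4)}
(R ⋈ S) ⋈ U (natural join on C): {(11, 8, m, 14, 11, 11, q), (11, 8, m, 14, 11, 18, z), (11, 8, m, 14, 11, 3, v), (11, 8, m, 14, 16, 11, q), (11, 8, m, 14, 16, 18, z), (11, 8, m, 14, 16, 3, v), (11, 8, m, 14, 25, 11, q), (11, 8, m, 14, 25, 18, z), (11, 8, m, 14, 25, 3, v), (11, 8, m, 14, 32, 11, q), (11, 8, m, 14, 32, 18, z), (11, 8, m, 14, 32, 3, v), (11, 8, m, 14, 34, 11, q), (11, 8, m, 14, 34, 18, z), (11, 8, m, 14, 34, 3, v), (37, 34, m, 40, 26, 11, q), (37, 34, m, 40, 26, 18, z), (37, 34, m, 40, 26, 3, v), (37, 34, m, 40, 36, 11, q), (37, 34, m, 40, 36, 18, z), (37, 34, m, 40, 36, 3, v), (37, 34, m, 40, 4, 11, q), (37, 34, m, 40, 4, 18, z), (37, 34, m, 40, 4, 3, v), (37, 6, m, 25, 26, 11, q), (37, 6, m, 25, 26, 18, z), (37, 6, m, 25, 26, 3, v), (37, 6, m, 25, 36, 11, q), (37, 6, m, 25, 36, 18, z), (37, 6, m, 25, 36, 3, v), (37, 6, m, 25, 4, 11, q), (37, 6, m, 25, 4, 18, z), (37, 6, m, 25, 4, 3, v)}
Filtering on F ≤ 36 leaves {(11, 8, m, 14, 11, 11, q), (11, 8, m, 14, 11, 18, z), (11, 8, m, 14, 11, 3, v), (11, 8, m, 14, 16, 11, q), (11, 8, m, 14, 16, 18, z), (11, 8, m, 14, 16, 3, v), (11, 8, m, 14, 25, 11, q), (11, 8, m, 14, 25, 18, z), (11, 8, m, 14, 25, 3, v), (11, 8, m, 14, 32, 11, q), (11, 8, m, 14, 32, 18, z), (11, 8, m, 14, 32, 3, v), (11, 8, m, 14, 34, 11, q), (11, 8, m, 14, 34, 18, z), (11, 8, m, 14, 34, 3, v), (37, 34, m, 40, 26, 11, q), (37, 34, m, 40, 26, 18, z), (37, 34, m, 40, 26, 3, v), (37, 34, m, 40, 36, 11, q), (37, 34, m, 40, 36, 18, z), (37, 34, m, 40, 36, 3, v), (37, 34, m, 40, 4, 11, q), (37, 34, m, 40, 4, 18, z), (37, 34, m, 40, 4, 3, v), (37, 6, m, 25, 26, 11, q), (37, 6, m, 25, 26, 18, z), (37, 6, m, 25, 26, 3, v), (37, 6, m, 25, 36, 11, q), (37, 6, m, 25, 36, 18, z), (37, 6, m, 25, 36, 3, v), (37, 6, m, 25, 4, 11, q), (37, 6, m, 25, 4, 18, z), (37, 6, m, 25, 4, 3, v)}.
Keep only column(s) G, E, C (24 duplicate(s) eliminated): {(14, 11, m), (14, 18, m), (14, 3, m), (25, 11, m), (25, 18, m), (25, 3, m), (40, 11, m), (40, 18, m), (40, 3, m)}

{(14, 11, m), (14, 18, m), (14, 3, m), (25, 11, m), (25, 18, m), (25, 3, m), (40, 11, m), (40, 18, m), (40, 3, m)}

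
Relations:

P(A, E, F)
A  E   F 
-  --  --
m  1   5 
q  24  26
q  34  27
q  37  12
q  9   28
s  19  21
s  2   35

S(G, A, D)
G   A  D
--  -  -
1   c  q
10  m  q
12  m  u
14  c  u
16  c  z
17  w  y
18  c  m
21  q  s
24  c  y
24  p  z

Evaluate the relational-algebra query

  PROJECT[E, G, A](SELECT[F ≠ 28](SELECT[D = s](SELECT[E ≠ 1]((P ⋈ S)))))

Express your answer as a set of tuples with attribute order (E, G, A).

P ⋈ S (natural join on A): {(m, 1, 5, 10, q), (m, 1, 5, 12, u), (q, 24, 26, 21, s), (q, 34, 27, 21, s), (q, 37, 12, 21, s), (q, 9, 28, 21, s)}
σ[E ≠ 1]: keep tuples satisfying E ≠ 1 → {(q, 24, 26, 21, s), (q, 34, 27, 21, s), (q, 37, 12, 21, s), (q, 9, 28, 21, s)}
σ[D = s]: keep tuples satisfying D = s → {(q, 24, 26, 21, s), (q, 34, 27, 21, s), (q, 37, 12, 21, s), (q, 9, 28, 21, s)}
σ[F ≠ 28]: keep tuples satisfying F ≠ 28 → {(q, 24, 26, 21, s), (q, 34, 27, 21, s), (q, 37, 12, 21, s)}
π[E, G, A]: project onto (E, G, A) → {(24, 21, q), (34, 21, q), (37, 21, q)}

{(24, 21, q), (34, 21, q), (37, 21, q)}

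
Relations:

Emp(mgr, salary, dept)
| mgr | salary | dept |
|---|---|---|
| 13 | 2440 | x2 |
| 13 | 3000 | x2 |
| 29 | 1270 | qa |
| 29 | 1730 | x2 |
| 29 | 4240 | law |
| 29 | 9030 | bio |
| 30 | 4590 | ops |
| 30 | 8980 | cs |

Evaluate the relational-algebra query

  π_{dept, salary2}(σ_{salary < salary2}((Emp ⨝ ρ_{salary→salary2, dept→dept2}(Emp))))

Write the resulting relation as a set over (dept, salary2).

{(law, 9030), (ops, 8980), (qa, 1730), (qa, 4240), (qa, 9030), (x2, 3000), (x2, 4240), (x2, 9030)}

ρ[salary→salary2, dept→dept2]: schema becomes (mgr, salary2, dept2); tuples unchanged.
Emp ⋈ ρ_{salary→salary2, dept→dept2}(Emp) (natural join on mgr): {(13, 2440, x2, 2440, x2), (13, 2440, x2, 3000, x2), (13, 3000, x2, 2440, x2), (13, 3000, x2, 3000, x2), (29, 1270, qa, 1270, qa), (29, 1270, qa, 1730, x2), (29, 1270, qa, 4240, law), (29, 1270, qa, 9030, bio), (29, 1730, x2, 1270, qa), (29, 1730, x2, 1730, x2), (29, 1730, x2, 4240, law), (29, 1730, x2, 9030, bio), (29, 4240, law, 1270, qa), (29, 4240, law, 1730, x2), (29, 4240, law, 4240, law), (29, 4240, law, 9030, bio), (29, 9030, bio, 1270, qa), (29, 9030, bio, 1730, x2), (29, 9030, bio, 4240, law), (29, 9030, bio, 9030, bio), (30, 4590, ops, 4590, ops), (30, 4590, ops, 8980, cs), (30, 8980, cs, 4590, ops), (30, 8980, cs, 8980, cs)}
Filtering on salary < salary2 leaves {(13, 2440, x2, 3000, x2), (29, 1270, qa, 1730, x2), (29, 1270, qa, 4240, law), (29, 1270, qa, 9030, bio), (29, 1730, x2, 4240, law), (29, 1730, x2, 9030, bio), (29, 4240, law, 9030, bio), (30, 4590, ops, 8980, cs)}.
Projecting to dept, salary2: {(law, 9030), (ops, 8980), (qa, 1730), (qa, 4240), (qa, 9030), (x2, 3000), (x2, 4240), (x2, 9030)}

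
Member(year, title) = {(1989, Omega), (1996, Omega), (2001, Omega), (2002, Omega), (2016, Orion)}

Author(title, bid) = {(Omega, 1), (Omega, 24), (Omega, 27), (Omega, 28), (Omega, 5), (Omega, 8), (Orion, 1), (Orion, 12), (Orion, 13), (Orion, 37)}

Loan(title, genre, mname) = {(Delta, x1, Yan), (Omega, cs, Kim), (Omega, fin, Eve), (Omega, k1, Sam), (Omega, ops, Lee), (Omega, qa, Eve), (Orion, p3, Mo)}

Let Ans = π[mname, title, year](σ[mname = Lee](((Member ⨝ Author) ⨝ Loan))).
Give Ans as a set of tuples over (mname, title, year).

{(Lee, Omega, 1989), (Lee, Omega, 1996), (Lee, Omega, 2001), (Lee, Omega, 2002)}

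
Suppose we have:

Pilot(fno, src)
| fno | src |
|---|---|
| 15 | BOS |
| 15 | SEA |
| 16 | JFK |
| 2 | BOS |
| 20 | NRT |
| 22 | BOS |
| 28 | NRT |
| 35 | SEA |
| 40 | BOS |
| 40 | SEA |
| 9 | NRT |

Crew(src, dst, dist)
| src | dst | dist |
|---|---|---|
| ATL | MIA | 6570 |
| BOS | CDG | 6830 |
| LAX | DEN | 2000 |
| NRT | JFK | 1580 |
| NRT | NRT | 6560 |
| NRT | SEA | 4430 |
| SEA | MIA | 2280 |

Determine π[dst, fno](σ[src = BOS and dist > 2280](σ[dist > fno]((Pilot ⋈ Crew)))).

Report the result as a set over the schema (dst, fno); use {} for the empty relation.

{(CDG, 15), (CDG, 2), (CDG, 22), (CDG, 40)}

Natural join on src: {(15, BOS, CDG, 6830), (15, SEA, MIA, 2280), (2, BOS, CDG, 6830), (20, NRT, JFK, 1580), (20, NRT, NRT, 6560), (20, NRT, SEA, 4430), (22, BOS, CDG, 6830), (28, NRT, JFK, 1580), (28, NRT, NRT, 6560), (28, NRT, SEA, 4430), (35, SEA, MIA, 2280), (40, BOS, CDG, 6830), (40, SEA, MIA, 2280), (9, NRT, JFK, 1580), (9, NRT, NRT, 6560), (9, NRT, SEA, 4430)}
Selection dist > fno: {(15, BOS, CDG, 6830), (15, SEA, MIA, 2280), (2, BOS, CDG, 6830), (20, NRT, JFK, 1580), (20, NRT, NRT, 6560), (20, NRT, SEA, 4430), (22, BOS, CDG, 6830), (28, NRT, JFK, 1580), (28, NRT, NRT, 6560), (28, NRT, SEA, 4430), (35, SEA, MIA, 2280), (40, BOS, CDG, 6830), (40, SEA, MIA, 2280), (9, NRT, JFK, 1580), (9, NRT, NRT, 6560), (9, NRT, SEA, 4430)}
Selection src = BOS and dist > 2280: {(15, BOS, CDG, 6830), (2, BOS, CDG, 6830), (22, BOS, CDG, 6830), (40, BOS, CDG, 6830)}
π[dst, fno]: project onto (dst, fno) → {(CDG, 15), (CDG, 2), (CDG, 22), (CDG, 40)}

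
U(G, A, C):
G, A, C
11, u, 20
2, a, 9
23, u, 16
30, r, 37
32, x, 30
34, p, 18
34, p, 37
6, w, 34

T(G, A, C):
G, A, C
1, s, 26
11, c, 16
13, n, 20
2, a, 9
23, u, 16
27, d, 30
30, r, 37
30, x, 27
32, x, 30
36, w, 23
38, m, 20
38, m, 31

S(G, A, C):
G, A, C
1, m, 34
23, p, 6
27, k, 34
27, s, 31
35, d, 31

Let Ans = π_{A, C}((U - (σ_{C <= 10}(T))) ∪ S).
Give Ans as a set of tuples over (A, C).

{(d, 31), (k, 34), (m, 34), (p, 18), (p, 37), (p, 6), (r, 37), (s, 31), (u, 16), (u, 20), (w, 34), (x, 30)}

Selection C <= 10: {(2, a, 9)}
Set difference of the two operands is {(11, u, 20), (23, u, 16), (30, r, 37), (32, x, 30), (34, p, 18), (34, p, 37), (6, w, 34)}.
Set union of the two operands is {(1, m, 34), (11, u, 20), (23, p, 6), (23, u, 16), (27, k, 34), (27, s, 31), (30, r, 37), (32, x, 30), (34, p, 18), (34, p, 37), (35, d, 31), (6, w, 34)}.
Projecting to A, C: {(d, 31), (k, 34), (m, 34), (p, 18), (p, 37), (p, 6), (r, 37), (s, 31), (u, 16), (u, 20), (w, 34), (x, 30)}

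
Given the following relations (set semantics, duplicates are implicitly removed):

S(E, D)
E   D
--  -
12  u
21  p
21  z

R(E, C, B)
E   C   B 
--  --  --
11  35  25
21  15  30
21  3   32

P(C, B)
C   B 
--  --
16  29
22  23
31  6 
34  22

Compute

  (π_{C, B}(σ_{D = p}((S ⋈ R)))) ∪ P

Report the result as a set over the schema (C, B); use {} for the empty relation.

{(15, 30), (16, 29), (22, 23), (3, 32), (31, 6), (34, 22)}

S ⋈ R (natural join on E): {(21, p, 15, 30), (21, p, 3, 32), (21, z, 15, 30), (21, z, 3, 32)}
Apply σ_{D = p}; surviving tuples: {(21, p, 15, 30), (21, p, 3, 32)}
π[C, B]: project onto (C, B) → {(15, 30), (3, 32)}
Set union of the two operands is {(15, 30), (16, 29), (22, 23), (3, 32), (31, 6), (34, 22)}.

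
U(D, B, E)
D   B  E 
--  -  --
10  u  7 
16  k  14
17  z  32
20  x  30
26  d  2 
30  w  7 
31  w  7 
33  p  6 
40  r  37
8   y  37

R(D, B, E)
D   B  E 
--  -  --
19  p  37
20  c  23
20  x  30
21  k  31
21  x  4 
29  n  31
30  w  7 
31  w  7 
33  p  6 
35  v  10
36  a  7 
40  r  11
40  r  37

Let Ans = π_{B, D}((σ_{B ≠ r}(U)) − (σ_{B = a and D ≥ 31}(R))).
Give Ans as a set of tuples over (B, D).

{(d, 26), (k, 16), (p, 33), (u, 10), (w, 30), (w, 31), (x, 20), (y, 8), (z, 17)}

Selection B ≠ r: {(10, u, 7), (16, k, 14), (17, z, 32), (20, x, 30), (26, d, 2), (30, w, 7), (31, w, 7), (33, p, 6), (8, y, 37)}
Selection B = a and D ≥ 31: {(36, a, 7)}
Difference: {(10, u, 7), (16, k, 14), (17, z, 32), (20, x, 30), (26, d, 2), (30, w, 7), (31, w, 7), (33, p, 6), (8, y, 37)} with {(36, a, 7)} → {(10, u, 7), (16, k, 14), (17, z, 32), (20, x, 30), (26, d, 2), (30, w, 7), (31, w, 7), (33, p, 6), (8, y, 37)}
π[B, D]: project onto (B, D) → {(d, 26), (k, 16), (p, 33), (u, 10), (w, 30), (w, 31), (x, 20), (y, 8), (z, 17)}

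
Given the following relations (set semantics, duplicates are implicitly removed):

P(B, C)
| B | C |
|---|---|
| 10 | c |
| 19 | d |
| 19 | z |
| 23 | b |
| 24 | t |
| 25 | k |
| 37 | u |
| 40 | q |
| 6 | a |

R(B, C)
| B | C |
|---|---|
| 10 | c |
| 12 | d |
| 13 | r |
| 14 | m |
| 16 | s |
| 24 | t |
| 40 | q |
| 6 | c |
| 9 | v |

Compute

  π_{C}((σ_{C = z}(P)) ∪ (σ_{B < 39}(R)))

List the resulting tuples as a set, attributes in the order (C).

{c, d, m, r, s, t, v, z}

Apply σ_{C = z}; surviving tuples: {(19, z)}
Apply σ_{B < 39}; surviving tuples: {(10, c), (12, d), (13, r), (14, m), (16, s), (24, t), (6, c), (9, v)}
Set union of the two operands is {(10, c), (12, d), (13, r), (14, m), (16, s), (19, z), (24, t), (6, c), (9, v)}.
Keep only column(s) C (1 duplicate(s) eliminated): {c, d, m, r, s, t, v, z}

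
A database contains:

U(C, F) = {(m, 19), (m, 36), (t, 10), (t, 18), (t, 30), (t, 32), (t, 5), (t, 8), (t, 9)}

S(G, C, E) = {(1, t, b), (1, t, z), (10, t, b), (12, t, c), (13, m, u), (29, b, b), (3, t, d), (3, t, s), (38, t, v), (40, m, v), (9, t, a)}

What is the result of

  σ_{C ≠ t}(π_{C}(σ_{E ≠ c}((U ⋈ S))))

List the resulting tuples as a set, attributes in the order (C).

{m}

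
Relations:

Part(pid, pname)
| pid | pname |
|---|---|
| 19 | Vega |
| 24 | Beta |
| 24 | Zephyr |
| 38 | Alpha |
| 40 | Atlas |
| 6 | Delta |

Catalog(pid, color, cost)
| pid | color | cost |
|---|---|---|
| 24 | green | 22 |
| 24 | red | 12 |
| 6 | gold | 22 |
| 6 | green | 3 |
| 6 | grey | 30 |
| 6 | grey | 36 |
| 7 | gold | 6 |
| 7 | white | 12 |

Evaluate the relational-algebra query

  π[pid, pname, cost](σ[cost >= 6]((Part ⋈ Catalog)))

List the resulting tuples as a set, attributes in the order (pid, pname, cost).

Natural join on pid: {(24, Beta, green, 22), (24, Beta, red, 12), (24, Zephyr, green, 22), (24, Zephyr, red, 12), (6, Delta, gold, 22), (6, Delta, green, 3), (6, Delta, grey, 30), (6, Delta, grey, 36)}
Selection cost >= 6: {(24, Beta, green, 22), (24, Beta, red, 12), (24, Zephyr, green, 22), (24, Zephyr, red, 12), (6, Delta, gold, 22), (6, Delta, grey, 30), (6, Delta, grey, 36)}
π[pid, pname, cost]: project onto (pid, pname, cost) → {(24, Beta, 12), (24, Beta, 22), (24, Zephyr, 12), (24, Zephyr, 22), (6, Delta, 22), (6, Delta, 30), (6, Delta, 36)}

{(24, Beta, 12), (24, Beta, 22), (24, Zephyr, 12), (24, Zephyr, 22), (6, Delta, 22), (6, Delta, 30), (6, Delta, 36)}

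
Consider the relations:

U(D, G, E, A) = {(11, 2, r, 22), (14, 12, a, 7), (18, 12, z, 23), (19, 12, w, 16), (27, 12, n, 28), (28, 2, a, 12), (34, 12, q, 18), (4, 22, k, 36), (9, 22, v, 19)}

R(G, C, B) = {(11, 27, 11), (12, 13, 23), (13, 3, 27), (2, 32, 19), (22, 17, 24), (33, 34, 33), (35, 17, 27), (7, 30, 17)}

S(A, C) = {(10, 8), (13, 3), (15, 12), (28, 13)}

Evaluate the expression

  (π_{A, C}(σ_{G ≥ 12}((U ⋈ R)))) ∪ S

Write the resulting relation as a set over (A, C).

{(10, 8), (13, 3), (15, 12), (16, 13), (18, 13), (19, 17), (23, 13), (28, 13), (36, 17), (7, 13)}

U ⋈ R (natural join on G): {(11, 2, r, 22, 32, 19), (14, 12, a, 7, 13, 23), (18, 12, z, 23, 13, 23), (19, 12, w, 16, 13, 23), (27, 12, n, 28, 13, 23), (28, 2, a, 12, 32, 19), (34, 12, q, 18, 13, 23), (4, 22, k, 36, 17, 24), (9, 22, v, 19, 17, 24)}
Apply σ_{G ≥ 12}; surviving tuples: {(14, 12, a, 7, 13, 23), (18, 12, z, 23, 13, 23), (19, 12, w, 16, 13, 23), (27, 12, n, 28, 13, 23), (34, 12, q, 18, 13, 23), (4, 22, k, 36, 17, 24), (9, 22, v, 19, 17, 24)}
π_{A, C} gives {(16, 13), (18, 13), (19, 17), (23, 13), (28, 13), (36, 17), (7, 13)}.
Union: {(16, 13), (18, 13), (19, 17), (23, 13), (28, 13), (36, 17), (7, 13)} with {(10, 8), (13, 3), (15, 12), (28, 13)} → {(10, 8), (13, 3), (15, 12), (16, 13), (18, 13), (19, 17), (23, 13), (28, 13), (36, 17), (7, 13)}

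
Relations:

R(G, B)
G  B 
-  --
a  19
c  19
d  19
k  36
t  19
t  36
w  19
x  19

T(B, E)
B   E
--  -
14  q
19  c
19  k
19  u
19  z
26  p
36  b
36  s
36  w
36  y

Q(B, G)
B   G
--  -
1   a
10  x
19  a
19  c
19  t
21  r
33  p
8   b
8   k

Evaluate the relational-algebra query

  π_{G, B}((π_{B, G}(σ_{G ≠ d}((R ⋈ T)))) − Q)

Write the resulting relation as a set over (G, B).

{(k, 36), (t, 36), (w, 19), (x, 19)}

R ⋈ T (natural join on B): {(a, 19, c), (a, 19, k), (a, 19, u), (a, 19, z), (c, 19, c), (c, 19, k), (c, 19, u), (c, 19, z), (d, 19, c), (d, 19, k), (d, 19, u), (d, 19, z), (k, 36, b), (k, 36, s), (k, 36, w), (k, 36, y), (t, 19, c), (t, 19, k), (t, 19, u), (t, 19, z), (t, 36, b), (t, 36, s), (t, 36, w), (t, 36, y), (w, 19, c), (w, 19, k), (w, 19, u), (w, 19, z), (x, 19, c), (x, 19, k), (x, 19, u), (x, 19, z)}
Apply σ_{G ≠ d}; surviving tuples: {(a, 19, c), (a, 19, k), (a, 19, u), (a, 19, z), (c, 19, c), (c, 19, k), (c, 19, u), (c, 19, z), (k, 36, b), (k, 36, s), (k, 36, w), (k, 36, y), (t, 19, c), (t, 19, k), (t, 19, u), (t, 19, z), (t, 36, b), (t, 36, s), (t, 36, w), (t, 36, y), (w, 19, c), (w, 19, k), (w, 19, u), (w, 19, z), (x, 19, c), (x, 19, k), (x, 19, u), (x, 19, z)}
Projecting to B, G (21 duplicate(s) eliminated): {(19, a), (19, c), (19, t), (19, w), (19, x), (36, k), (36, t)}
Set difference of the two operands is {(19, w), (19, x), (36, k), (36, t)}.
Projecting to G, B: {(k, 36), (t, 36), (w, 19), (x, 19)}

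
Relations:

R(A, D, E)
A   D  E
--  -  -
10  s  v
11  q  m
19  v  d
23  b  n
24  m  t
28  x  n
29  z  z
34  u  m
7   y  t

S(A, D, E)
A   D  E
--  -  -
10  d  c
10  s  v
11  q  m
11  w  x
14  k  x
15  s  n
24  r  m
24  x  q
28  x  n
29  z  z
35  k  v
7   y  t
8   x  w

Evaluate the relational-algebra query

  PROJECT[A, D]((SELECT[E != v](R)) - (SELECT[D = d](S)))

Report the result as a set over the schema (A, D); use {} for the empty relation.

{(11, q), (19, v), (23, b), (24, m), (28, x), (29, z), (34, u), (7, y)}

Apply σ_{E != v}; surviving tuples: {(11, q, m), (19, v, d), (23, b, n), (24, m, t), (28, x, n), (29, z, z), (34, u, m), (7, y, t)}
Apply σ_{D = d}; surviving tuples: {(10, d, c)}
Set difference of the two operands is {(11, q, m), (19, v, d), (23, b, n), (24, m, t), (28, x, n), (29, z, z), (34, u, m), (7, y, t)}.
π[A, D]: project onto (A, D) → {(11, q), (19, v), (23, b), (24, m), (28, x), (29, z), (34, u), (7, y)}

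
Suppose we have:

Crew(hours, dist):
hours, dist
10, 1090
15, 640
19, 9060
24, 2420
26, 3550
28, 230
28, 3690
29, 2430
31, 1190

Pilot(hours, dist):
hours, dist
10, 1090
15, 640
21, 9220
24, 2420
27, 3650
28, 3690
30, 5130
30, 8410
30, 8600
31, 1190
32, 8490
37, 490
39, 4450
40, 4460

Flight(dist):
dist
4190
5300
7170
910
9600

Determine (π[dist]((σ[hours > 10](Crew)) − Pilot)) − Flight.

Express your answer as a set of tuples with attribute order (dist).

Apply σ_{hours > 10}; surviving tuples: {(15, 640), (19, 9060), (24, 2420), (26, 3550), (28, 230), (28, 3690), (29, 2430), (31, 1190)}
Set difference of the two operands is {(19, 9060), (26, 3550), (28, 230), (29, 2430)}.
π_{dist} gives {230, 2430, 3550, 9060}.
Set difference of the two operands is {230, 2430, 3550, 9060}.

{230, 2430, 3550, 9060}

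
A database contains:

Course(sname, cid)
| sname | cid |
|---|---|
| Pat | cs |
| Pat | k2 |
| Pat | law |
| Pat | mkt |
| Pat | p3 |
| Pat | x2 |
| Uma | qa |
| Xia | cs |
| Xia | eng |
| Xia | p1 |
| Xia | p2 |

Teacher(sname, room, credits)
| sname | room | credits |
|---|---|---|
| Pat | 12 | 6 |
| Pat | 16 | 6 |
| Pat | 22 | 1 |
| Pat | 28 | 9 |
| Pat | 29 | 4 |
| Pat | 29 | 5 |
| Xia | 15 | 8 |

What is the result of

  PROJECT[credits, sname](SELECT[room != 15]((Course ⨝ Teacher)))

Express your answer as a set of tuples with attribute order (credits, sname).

Course ⋈ Teacher (natural join on sname): {(Pat, cs, 12, 6), (Pat, cs, 16, 6), (Pat, cs, 22, 1), (Pat, cs, 28, 9), (Pat, cs, 29, 4), (Pat, cs, 29, 5), (Pat, k2, 12, 6), (Pat, k2, 16, 6), (Pat, k2, 22, 1), (Pat, k2, 28, 9), (Pat, k2, 29, 4), (Pat, k2, 29, 5), (Pat, law, 12, 6), (Pat, law, 16, 6), (Pat, law, 22, 1), (Pat, law, 28, 9), (Pat, law, 29, 4), (Pat, law, 29, 5), (Pat, mkt, 12, 6), (Pat, mkt, 16, 6), (Pat, mkt, 22, 1), (Pat, mkt, 28, 9), (Pat, mkt, 29, 4), (Pat, mkt, 29, 5), (Pat, p3, 12, 6), (Pat, p3, 16, 6), (Pat, p3, 22, 1), (Pat, p3, 28, 9), (Pat, p3, 29, 4), (Pat, p3, 29, 5), (Pat, x2, 12, 6), (Pat, x2, 16, 6), (Pat, x2, 22, 1), (Pat, x2, 28, 9), (Pat, x2, 29, 4), (Pat, x2, 29, 5), (Xia, cs, 15, 8), (Xia, eng, 15, 8), (Xia, p1, 15, 8), (Xia, p2, 15, 8)}
Selection room != 15: {(Pat, cs, 12, 6), (Pat, cs, 16, 6), (Pat, cs, 22, 1), (Pat, cs, 28, 9), (Pat, cs, 29, 4), (Pat, cs, 29, 5), (Pat, k2, 12, 6), (Pat, k2, 16, 6), (Pat, k2, 22, 1), (Pat, k2, 28, 9), (Pat, k2, 29, 4), (Pat, k2, 29, 5), (Pat, law, 12, 6), (Pat, law, 16, 6), (Pat, law, 22, 1), (Pat, law, 28, 9), (Pat, law, 29, 4), (Pat, law, 29, 5), (Pat, mkt, 12, 6), (Pat, mkt, 16, 6), (Pat, mkt, 22, 1), (Pat, mkt, 28, 9), (Pat, mkt, 29, 4), (Pat, mkt, 29, 5), (Pat, p3, 12, 6), (Pat, p3, 16, 6), (Pat, p3, 22, 1), (Pat, p3, 28, 9), (Pat, p3, 29, 4), (Pat, p3, 29, 5), (Pat, x2, 12, 6), (Pat, x2, 16, 6), (Pat, x2, 22, 1), (Pat, x2, 28, 9), (Pat, x2, 29, 4), (Pat, x2, 29, 5)}
Projecting to credits, sname (31 duplicate(s) eliminated): {(1, Pat), (4, Pat), (5, Pat), (6, Pat), (9, Pat)}

{(1, Pat), (4, Pat), (5, Pat), (6, Pat), (9, Pat)}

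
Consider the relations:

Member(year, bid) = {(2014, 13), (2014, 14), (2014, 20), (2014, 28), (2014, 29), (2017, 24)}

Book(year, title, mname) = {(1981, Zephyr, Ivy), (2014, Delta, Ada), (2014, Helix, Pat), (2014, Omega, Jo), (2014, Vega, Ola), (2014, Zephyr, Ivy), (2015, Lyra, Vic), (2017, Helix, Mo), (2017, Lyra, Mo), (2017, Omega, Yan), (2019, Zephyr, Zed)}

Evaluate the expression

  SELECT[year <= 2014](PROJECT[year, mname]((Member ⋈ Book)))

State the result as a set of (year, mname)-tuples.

{(2014, Ada), (2014, Ivy), (2014, Jo), (2014, Ola), (2014, Pat)}

Joining Member and Book on year yields {(2014, 13, Delta, Ada), (2014, 13, Helix, Pat), (2014, 13, Omega, Jo), (2014, 13, Vega, Ola), (2014, 13, Zephyr, Ivy), (2014, 14, Delta, Ada), (2014, 14, Helix, Pat), (2014, 14, Omega, Jo), (2014, 14, Vega, Ola), (2014, 14, Zephyr, Ivy), (2014, 20, Delta, Ada), (2014, 20, Helix, Pat), (2014, 20, Omega, Jo), (2014, 20, Vega, Ola), (2014, 20, Zephyr, Ivy), (2014, 28, Delta, Ada), (2014, 28, Helix, Pat), (2014, 28, Omega, Jo), (2014, 28, Vega, Ola), (2014, 28, Zephyr, Ivy), (2014, 29, Delta, Ada), (2014, 29, Helix, Pat), (2014, 29, Omega, Jo), (2014, 29, Vega, Ola), (2014, 29, Zephyr, Ivy), (2017, 24, Helix, Mo), (2017, 24, Lyra, Mo), (2017, 24, Omega, Yan)}.
Keep only column(s) year, mname (21 duplicate(s) eliminated): {(2014, Ada), (2014, Ivy), (2014, Jo), (2014, Ola), (2014, Pat), (2017, Mo), (2017, Yan)}
σ[year <= 2014]: keep tuples satisfying year <= 2014 → {(2014, Ada), (2014, Ivy), (2014, Jo), (2014, Ola), (2014, Pat)}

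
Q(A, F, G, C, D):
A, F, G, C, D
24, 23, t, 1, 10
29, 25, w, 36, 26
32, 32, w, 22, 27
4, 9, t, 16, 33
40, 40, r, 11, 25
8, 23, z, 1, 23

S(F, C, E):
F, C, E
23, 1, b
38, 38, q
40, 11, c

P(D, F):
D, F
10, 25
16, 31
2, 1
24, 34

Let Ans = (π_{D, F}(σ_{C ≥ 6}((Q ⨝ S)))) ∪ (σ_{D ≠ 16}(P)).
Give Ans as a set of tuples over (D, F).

{(10, 25), (2, 1), (24, 34), (25, 40)}

Joining Q and S on F, C yields {(24, 23, t, 1, 10, b), (40, 40, r, 11, 25, c), (8, 23, z, 1, 23, b)}.
Apply σ_{C ≥ 6}; surviving tuples: {(40, 40, r, 11, 25, c)}
Keep only column(s) D, F: {(25, 40)}
Apply σ_{D ≠ 16}; surviving tuples: {(10, 25), (2, 1), (24, 34)}
Taking the union: {(10, 25), (2, 1), (24, 34), (25, 40)}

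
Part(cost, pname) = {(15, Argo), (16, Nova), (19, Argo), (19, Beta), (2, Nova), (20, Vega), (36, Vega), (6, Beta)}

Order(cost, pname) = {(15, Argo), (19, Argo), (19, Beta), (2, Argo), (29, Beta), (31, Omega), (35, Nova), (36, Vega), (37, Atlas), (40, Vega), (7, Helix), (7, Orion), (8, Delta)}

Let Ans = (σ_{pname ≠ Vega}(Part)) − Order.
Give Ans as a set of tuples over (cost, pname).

Filtering on pname ≠ Vega leaves {(15, Argo), (16, Nova), (19, Argo), (19, Beta), (2, Nova), (6, Beta)}.
Taking the difference: {(16, Nova), (2, Nova), (6, Beta)}

{(16, Nova), (2, Nova), (6, Beta)}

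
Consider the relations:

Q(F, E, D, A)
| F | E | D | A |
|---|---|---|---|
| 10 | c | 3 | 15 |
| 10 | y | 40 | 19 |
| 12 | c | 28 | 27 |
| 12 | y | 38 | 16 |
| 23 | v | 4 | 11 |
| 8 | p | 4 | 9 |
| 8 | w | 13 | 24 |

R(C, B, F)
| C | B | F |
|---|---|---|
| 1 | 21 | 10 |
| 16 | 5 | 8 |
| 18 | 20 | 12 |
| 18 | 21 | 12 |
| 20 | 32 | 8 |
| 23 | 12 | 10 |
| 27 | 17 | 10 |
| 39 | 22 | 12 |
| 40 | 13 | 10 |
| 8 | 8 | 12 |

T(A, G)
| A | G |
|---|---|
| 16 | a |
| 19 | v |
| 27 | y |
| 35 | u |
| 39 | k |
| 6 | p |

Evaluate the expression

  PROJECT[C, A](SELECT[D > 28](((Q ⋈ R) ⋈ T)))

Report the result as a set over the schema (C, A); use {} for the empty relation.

Joining Q and R on F yields {(10, c, 3, 15, 1, 21), (10, c, 3, 15, 23, 12), (10, c, 3, 15, 27, 17), (10, c, 3, 15, 40, 13), (10, y, 40, 19, 1, 21), (10, y, 40, 19, 23, 12), (10, y, 40, 19, 27, 17), (10, y, 40, 19, 40, 13), (12, c, 28, 27, 18, 20), (12, c, 28, 27, 18, 21), (12, c, 28, 27, 39, 22), (12, c, 28, 27, 8, 8), (12, y, 38, 16, 18, 20), (12, y, 38, 16, 18, 21), (12, y, 38, 16, 39, 22), (12, y, 38, 16, 8, 8), (8, p, 4, 9, 16, 5), (8, p, 4, 9, 20, 32), (8, w, 13, 24, 16, 5), (8, w, 13, 24, 20, 32)}.
Joining (Q ⋈ R) and T on A yields {(10, y, 40, 19, 1, 21, v), (10, y, 40, 19, 23, 12, v), (10, y, 40, 19, 27, 17, v), (10, y, 40, 19, 40, 13, v), (12, c, 28, 27, 18, 20, y), (12, c, 28, 27, 18, 21, y), (12, c, 28, 27, 39, 22, y), (12, c, 28, 27, 8, 8, y), (12, y, 38, 16, 18, 20, a), (12, y, 38, 16, 18, 21, a), (12, y, 38, 16, 39, 22, a), (12, y, 38, 16, 8, 8, a)}.
Selection D > 28: {(10, y, 40, 19, 1, 21, v), (10, y, 40, 19, 23, 12, v), (10, y, 40, 19, 27, 17, v), (10, y, 40, 19, 40, 13, v), (12, y, 38, 16, 18, 20, a), (12, y, 38, 16, 18, 21, a), (12, y, 38, 16, 39, 22, a), (12, y, 38, 16, 8, 8, a)}
Projecting to C, A (1 duplicate(s) eliminated): {(1, 19), (18, 16), (23, 19), (27, 19), (39, 16), (40, 19), (8, 16)}

{(1, 19), (18, 16), (23, 19), (27, 19), (39, 16), (40, 19), (8, 16)}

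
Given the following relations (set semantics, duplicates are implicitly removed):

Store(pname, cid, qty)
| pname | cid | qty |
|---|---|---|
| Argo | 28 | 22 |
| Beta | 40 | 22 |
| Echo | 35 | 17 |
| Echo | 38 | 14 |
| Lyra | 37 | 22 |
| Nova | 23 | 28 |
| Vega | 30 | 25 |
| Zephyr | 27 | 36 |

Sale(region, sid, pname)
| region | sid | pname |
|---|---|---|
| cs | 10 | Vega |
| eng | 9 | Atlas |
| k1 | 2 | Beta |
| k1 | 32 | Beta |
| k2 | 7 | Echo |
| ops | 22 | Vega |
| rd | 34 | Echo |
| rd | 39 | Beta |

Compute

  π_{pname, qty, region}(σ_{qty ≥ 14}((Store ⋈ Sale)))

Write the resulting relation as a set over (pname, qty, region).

Joining Store and Sale on pname yields {(Beta, 40, 22, k1, 2), (Beta, 40, 22, k1, 32), (Beta, 40, 22, rd, 39), (Echo, 35, 17, k2, 7), (Echo, 35, 17, rd, 34), (Echo, 38, 14, k2, 7), (Echo, 38, 14, rd, 34), (Vega, 30, 25, cs, 10), (Vega, 30, 25, ops, 22)}.
σ[qty ≥ 14]: keep tuples satisfying qty ≥ 14 → {(Beta, 40, 22, k1, 2), (Beta, 40, 22, k1, 32), (Beta, 40, 22, rd, 39), (Echo, 35, 17, k2, 7), (Echo, 35, 17, rd, 34), (Echo, 38, 14, k2, 7), (Echo, 38, 14, rd, 34), (Vega, 30, 25, cs, 10), (Vega, 30, 25, ops, 22)}
π_{pname, qty, region} gives {(Beta, 22, k1), (Beta, 22, rd), (Echo, 14, k2), (Echo, 14, rd), (Echo, 17, k2), (Echo, 17, rd), (Vega, 25, cs), (Vega, 25, ops)} (1 duplicate(s) eliminated).

{(Beta, 22, k1), (Beta, 22, rd), (Echo, 14, k2), (Echo, 14, rd), (Echo, 17, k2), (Echo, 17, rd), (Vega, 25, cs), (Vega, 25, ops)}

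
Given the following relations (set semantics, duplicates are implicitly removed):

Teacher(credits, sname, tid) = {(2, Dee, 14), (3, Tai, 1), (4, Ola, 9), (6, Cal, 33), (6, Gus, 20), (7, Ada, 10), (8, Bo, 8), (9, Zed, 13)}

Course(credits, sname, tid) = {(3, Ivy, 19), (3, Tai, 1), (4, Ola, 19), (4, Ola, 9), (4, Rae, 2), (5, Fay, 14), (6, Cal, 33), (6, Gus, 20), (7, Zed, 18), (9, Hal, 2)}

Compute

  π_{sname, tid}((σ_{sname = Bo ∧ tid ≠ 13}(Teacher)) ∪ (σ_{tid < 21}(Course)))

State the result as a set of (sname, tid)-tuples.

{(Bo, 8), (Fay, 14), (Gus, 20), (Hal, 2), (Ivy, 19), (Ola, 19), (Ola, 9), (Rae, 2), (Tai, 1), (Zed, 18)}

Selection sname = Bo ∧ tid ≠ 13: {(8, Bo, 8)}
Selection tid < 21: {(3, Ivy, 19), (3, Tai, 1), (4, Ola, 19), (4, Ola, 9), (4, Rae, 2), (5, Fay, 14), (6, Gus, 20), (7, Zed, 18), (9, Hal, 2)}
Union: {(8, Bo, 8)} with {(3, Ivy, 19), (3, Tai, 1), (4, Ola, 19), (4, Ola, 9), (4, Rae, 2), (5, Fay, 14), (6, Gus, 20), (7, Zed, 18), (9, Hal, 2)} → {(3, Ivy, 19), (3, Tai, 1), (4, Ola, 19), (4, Ola, 9), (4, Rae, 2), (5, Fay, 14), (6, Gus, 20), (7, Zed, 18), (8, Bo, 8), (9, Hal, 2)}
π_{sname, tid} gives {(Bo, 8), (Fay, 14), (Gus, 20), (Hal, 2), (Ivy, 19), (Ola, 19), (Ola, 9), (Rae, 2), (Tai, 1), (Zed, 18)}.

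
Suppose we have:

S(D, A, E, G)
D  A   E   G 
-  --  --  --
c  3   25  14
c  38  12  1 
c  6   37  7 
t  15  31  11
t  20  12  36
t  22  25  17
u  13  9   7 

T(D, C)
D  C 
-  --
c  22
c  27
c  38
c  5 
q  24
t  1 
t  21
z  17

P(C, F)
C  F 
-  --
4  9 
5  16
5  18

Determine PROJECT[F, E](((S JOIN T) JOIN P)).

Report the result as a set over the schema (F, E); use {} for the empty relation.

{(16, 12), (16, 25), (16, 37), (18, 12), (18, 25), (18, 37)}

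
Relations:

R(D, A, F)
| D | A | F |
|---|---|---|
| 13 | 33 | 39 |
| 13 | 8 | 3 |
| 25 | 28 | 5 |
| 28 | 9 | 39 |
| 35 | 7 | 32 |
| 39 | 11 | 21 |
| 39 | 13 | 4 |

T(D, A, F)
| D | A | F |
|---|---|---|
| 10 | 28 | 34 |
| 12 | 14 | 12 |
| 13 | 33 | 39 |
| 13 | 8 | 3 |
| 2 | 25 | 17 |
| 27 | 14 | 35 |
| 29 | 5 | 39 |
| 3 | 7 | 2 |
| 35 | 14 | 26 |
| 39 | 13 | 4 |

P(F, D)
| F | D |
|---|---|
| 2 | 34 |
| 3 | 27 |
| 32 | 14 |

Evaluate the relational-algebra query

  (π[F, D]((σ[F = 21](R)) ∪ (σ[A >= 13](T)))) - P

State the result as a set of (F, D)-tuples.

Filtering on F = 21 leaves {(39, 11, 21)}.
Filtering on A >= 13 leaves {(10, 28, 34), (12, 14, 12), (13, 33, 39), (2, 25, 17), (27, 14, 35), (35, 14, 26), (39, 13, 4)}.
Set union of the two operands is {(10, 28, 34), (12, 14, 12), (13, 33, 39), (2, 25, 17), (27, 14, 35), (35, 14, 26), (39, 11, 21), (39, 13, 4)}.
π_{F, D} gives {(12, 12), (17, 2), (21, 39), (26, 35), (34, 10), (35, 27), (39, 13), (4, 39)}.
Set difference of the two operands is {(12, 12), (17, 2), (21, 39), (26, 35), (34, 10), (35, 27), (39, 13), (4, 39)}.

{(12, 12), (17, 2), (21, 39), (26, 35), (34, 10), (35, 27), (39, 13), (4, 39)}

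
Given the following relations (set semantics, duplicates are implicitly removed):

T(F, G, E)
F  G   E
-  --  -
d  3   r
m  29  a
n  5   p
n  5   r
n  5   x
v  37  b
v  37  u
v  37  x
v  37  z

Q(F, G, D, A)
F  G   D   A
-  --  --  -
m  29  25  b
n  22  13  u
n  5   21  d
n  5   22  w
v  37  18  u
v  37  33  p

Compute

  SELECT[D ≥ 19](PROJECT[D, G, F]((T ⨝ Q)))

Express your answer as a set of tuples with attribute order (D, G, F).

{(21, 5, n), (22, 5, n), (25, 29, m), (33, 37, v)}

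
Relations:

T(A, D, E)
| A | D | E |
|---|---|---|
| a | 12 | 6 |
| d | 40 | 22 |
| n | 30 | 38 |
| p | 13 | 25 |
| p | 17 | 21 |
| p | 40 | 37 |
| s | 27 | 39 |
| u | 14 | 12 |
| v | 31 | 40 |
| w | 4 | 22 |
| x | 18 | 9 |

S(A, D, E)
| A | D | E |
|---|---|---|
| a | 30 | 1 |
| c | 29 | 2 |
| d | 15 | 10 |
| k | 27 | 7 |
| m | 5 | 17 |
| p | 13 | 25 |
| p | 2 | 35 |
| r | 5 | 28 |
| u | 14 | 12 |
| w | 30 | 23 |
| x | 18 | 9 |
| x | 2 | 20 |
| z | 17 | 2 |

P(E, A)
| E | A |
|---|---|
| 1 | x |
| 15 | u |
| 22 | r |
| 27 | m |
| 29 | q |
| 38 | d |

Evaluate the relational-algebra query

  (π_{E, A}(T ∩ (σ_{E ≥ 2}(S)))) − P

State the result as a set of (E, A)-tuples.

{(12, u), (25, p), (9, x)}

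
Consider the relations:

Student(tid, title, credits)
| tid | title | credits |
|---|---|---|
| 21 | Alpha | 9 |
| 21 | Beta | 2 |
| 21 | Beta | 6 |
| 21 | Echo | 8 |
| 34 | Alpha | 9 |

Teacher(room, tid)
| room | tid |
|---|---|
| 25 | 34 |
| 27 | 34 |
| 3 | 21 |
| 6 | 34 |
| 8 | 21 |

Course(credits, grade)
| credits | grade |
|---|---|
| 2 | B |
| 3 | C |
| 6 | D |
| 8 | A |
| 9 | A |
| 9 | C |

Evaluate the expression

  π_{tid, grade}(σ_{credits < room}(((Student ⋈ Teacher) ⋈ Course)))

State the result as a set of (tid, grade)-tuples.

Natural join on tid: {(21, Alpha, 9, 3), (21, Alpha, 9, 8), (21, Beta, 2, 3), (21, Beta, 2, 8), (21, Beta, 6, 3), (21, Beta, 6, 8), (21, Echo, 8, 3), (21, Echo, 8, 8), (34, Alpha, 9, 25), (34, Alpha, 9, 27), (34, Alpha, 9, 6)}
Natural join on credits: {(21, Alpha, 9, 3, A), (21, Alpha, 9, 3, C), (21, Alpha, 9, 8, A), (21, Alpha, 9, 8, C), (21, Beta, 2, 3, B), (21, Beta, 2, 8, B), (21, Beta, 6, 3, D), (21, Beta, 6, 8, D), (21, Echo, 8, 3, A), (21, Echo, 8, 8, A), (34, Alpha, 9, 25, A), (34, Alpha, 9, 25, C), (34, Alpha, 9, 27, A), (34, Alpha, 9, 27, C), (34, Alpha, 9, 6, A), (34, Alpha, 9, 6, C)}
σ[credits < room]: keep tuples satisfying credits < room → {(21, Beta, 2, 3, B), (21, Beta, 2, 8, B), (21, Beta, 6, 8, D), (34, Alpha, 9, 25, A), (34, Alpha, 9, 25, C), (34, Alpha, 9, 27, A), (34, Alpha, 9, 27, C)}
Keep only column(s) tid, grade (3 duplicate(s) eliminated): {(21, B), (21, D), (34, A), (34, C)}

{(21, B), (21, D), (34, A), (34, C)}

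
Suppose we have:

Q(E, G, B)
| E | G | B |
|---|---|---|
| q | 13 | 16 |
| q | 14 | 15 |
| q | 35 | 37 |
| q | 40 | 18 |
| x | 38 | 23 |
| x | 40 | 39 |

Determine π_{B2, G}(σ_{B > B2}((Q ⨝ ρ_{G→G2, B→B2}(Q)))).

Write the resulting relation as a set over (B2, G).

{(15, 13), (15, 35), (15, 40), (16, 35), (16, 40), (18, 35), (23, 40)}

ρ[G→G2, B→B2]: schema becomes (E, G2, B2); tuples unchanged.
Joining Q and ρ_{G→G2, B→B2}(Q) on E yields {(q, 13, 16, 13, 16), (q, 13, 16, 14, 15), (q, 13, 16, 35, 37), (q, 13, 16, 40, 18), (q, 14, 15, 13, 16), (q, 14, 15, 14, 15), (q, 14, 15, 35, 37), (q, 14, 15, 40, 18), (q, 35, 37, 13, 16), (q, 35, 37, 14, 15), (q, 35, 37, 35, 37), (q, 35, 37, 40, 18), (q, 40, 18, 13, 16), (q, 40, 18, 14, 15), (q, 40, 18, 35, 37), (q, 40, 18, 40, 18), (x, 38, 23, 38, 23), (x, 38, 23, 40, 39), (x, 40, 39, 38, 23), (x, 40, 39, 40, 39)}.
Filtering on B > B2 leaves {(q, 13, 16, 14, 15), (q, 35, 37, 13, 16), (q, 35, 37, 14, 15), (q, 35, 37, 40, 18), (q, 40, 18, 13, 16), (q, 40, 18, 14, 15), (x, 40, 39, 38, 23)}.
Keep only column(s) B2, G: {(15, 13), (15, 35), (15, 40), (16, 35), (16, 40), (18, 35), (23, 40)}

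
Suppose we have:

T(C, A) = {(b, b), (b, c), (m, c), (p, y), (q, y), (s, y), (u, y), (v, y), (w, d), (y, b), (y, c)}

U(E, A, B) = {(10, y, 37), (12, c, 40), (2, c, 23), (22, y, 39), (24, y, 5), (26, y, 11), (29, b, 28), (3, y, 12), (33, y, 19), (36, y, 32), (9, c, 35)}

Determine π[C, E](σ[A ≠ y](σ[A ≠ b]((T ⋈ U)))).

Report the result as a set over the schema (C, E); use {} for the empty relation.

{(b, 12), (b, 2), (b, 9), (m, 12), (m, 2), (m, 9), (y, 12), (y, 2), (y, 9)}

Natural join on A: {(b, b, 29, 28), (b, c, 12, 40), (b, c, 2, 23), (b, c, 9, 35), (m, c, 12, 40), (m, c, 2, 23), (m, c, 9, 35), (p, y, 10, 37), (p, y, 22, 39), (p, y, 24, 5), (p, y, 26, 11), (p, y, 3, 12), (p, y, 33, 19), (p, y, 36, 32), (q, y, 10, 37), (q, y, 22, 39), (q, y, 24, 5), (q, y, 26, 11), (q, y, 3, 12), (q, y, 33, 19), (q, y, 36, 32), (s, y, 10, 37), (s, y, 22, 39), (s, y, 24, 5), (s, y, 26, 11), (s, y, 3, 12), (s, y, 33, 19), (s, y, 36, 32), (u, y, 10, 37), (u, y, 22, 39), (u, y, 24, 5), (u, y, 26, 11), (u, y, 3, 12), (u, y, 33, 19), (u, y, 36, 32), (v, y, 10, 37), (v, y, 22, 39), (v, y, 24, 5), (v, y, 26, 11), (v, y, 3, 12), (v, y, 33, 19), (v, y, 36, 32), (y, b, 29, 28), (y, c, 12, 40), (y, c, 2, 23), (y, c, 9, 35)}
Selection A ≠ b: {(b, c, 12, 40), (b, c, 2, 23), (b, c, 9, 35), (m, c, 12, 40), (m, c, 2, 23), (m, c, 9, 35), (p, y, 10, 37), (p, y, 22, 39), (p, y, 24, 5), (p, y, 26, 11), (p, y, 3, 12), (p, y, 33, 19), (p, y, 36, 32), (q, y, 10, 37), (q, y, 22, 39), (q, y, 24, 5), (q, y, 26, 11), (q, y, 3, 12), (q, y, 33, 19), (q, y, 36, 32), (s, y, 10, 37), (s, y, 22, 39), (s, y, 24, 5), (s, y, 26, 11), (s, y, 3, 12), (s, y, 33, 19), (s, y, 36, 32), (u, y, 10, 37), (u, y, 22, 39), (u, y, 24, 5), (u, y, 26, 11), (u, y, 3, 12), (u, y, 33, 19), (u, y, 36, 32), (v, y, 10, 37), (v, y, 22, 39), (v, y, 24, 5), (v, y, 26, 11), (v, y, 3, 12), (v, y, 33, 19), (v, y, 36, 32), (y, c, 12, 40), (y, c, 2, 23), (y, c, 9, 35)}
Selection A ≠ y: {(b, c, 12, 40), (b, c, 2, 23), (b, c, 9, 35), (m, c, 12, 40), (m, c, 2, 23), (m, c, 9, 35), (y, c, 12, 40), (y, c, 2, 23), (y, c, 9, 35)}
π[C, E]: project onto (C, E) → {(b, 12), (b, 2), (b, 9), (m, 12), (m, 2), (m, 9), (y, 12), (y, 2), (y, 9)}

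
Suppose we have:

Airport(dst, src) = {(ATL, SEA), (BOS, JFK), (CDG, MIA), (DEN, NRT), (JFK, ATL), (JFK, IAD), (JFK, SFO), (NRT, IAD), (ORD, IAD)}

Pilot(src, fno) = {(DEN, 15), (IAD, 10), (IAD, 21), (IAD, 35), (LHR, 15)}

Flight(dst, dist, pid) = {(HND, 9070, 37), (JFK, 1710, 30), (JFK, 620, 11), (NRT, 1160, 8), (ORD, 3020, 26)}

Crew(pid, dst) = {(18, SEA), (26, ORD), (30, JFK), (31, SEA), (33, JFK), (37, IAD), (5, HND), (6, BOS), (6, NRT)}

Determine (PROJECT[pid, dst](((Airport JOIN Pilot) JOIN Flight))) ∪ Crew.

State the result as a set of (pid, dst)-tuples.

Airport ⋈ Pilot (natural join on src): {(JFK, IAD, 10), (JFK, IAD, 21), (JFK, IAD, 35), (NRT, IAD, 10), (NRT, IAD, 21), (NRT, IAD, 35), (ORD, IAD, 10), (ORD, IAD, 21), (ORD, IAD, 35)}
(Airport JOIN Pilot) ⋈ Flight (natural join on dst): {(JFK, IAD, 10, 1710, 30), (JFK, IAD, 10, 620, 11), (JFK, IAD, 21, 1710, 30), (JFK, IAD, 21, 620, 11), (JFK, IAD, 35, 1710, 30), (JFK, IAD, 35, 620, 11), (NRT, IAD, 10, 1160, 8), (NRT, IAD, 21, 1160, 8), (NRT, IAD, 35, 1160, 8), (ORD, IAD, 10, 3020, 26), (ORD, IAD, 21, 3020, 26), (ORD, IAD, 35, 3020, 26)}
Projecting to pid, dst (8 duplicate(s) eliminated): {(11, JFK), (26, ORD), (30, JFK), (8, NRT)}
Taking the union: {(11, JFK), (18, SEA), (26, ORD), (30, JFK), (31, SEA), (33, JFK), (37, IAD), (5, HND), (6, BOS), (6, NRT), (8, NRT)}

{(11, JFK), (18, SEA), (26, ORD), (30, JFK), (31, SEA), (33, JFK), (37, IAD), (5, HND), (6, BOS), (6, NRT), (8, NRT)}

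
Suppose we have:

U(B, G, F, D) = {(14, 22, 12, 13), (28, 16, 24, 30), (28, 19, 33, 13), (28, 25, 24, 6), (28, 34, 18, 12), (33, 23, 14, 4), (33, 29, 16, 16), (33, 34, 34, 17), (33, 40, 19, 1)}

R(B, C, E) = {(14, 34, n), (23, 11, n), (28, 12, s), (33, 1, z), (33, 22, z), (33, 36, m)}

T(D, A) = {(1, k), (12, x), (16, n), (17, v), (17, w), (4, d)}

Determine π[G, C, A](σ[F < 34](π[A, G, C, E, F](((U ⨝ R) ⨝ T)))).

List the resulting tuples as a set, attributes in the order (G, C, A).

U ⋈ R (natural join on B): {(14, 22, 12, 13, 34, n), (28, 16, 24, 30, 12, s), (28, 19, 33, 13, 12, s), (28, 25, 24, 6, 12, s), (28, 34, 18, 12, 12, s), (33, 23, 14, 4, 1, z), (33, 23, 14, 4, 22, z), (33, 23, 14, 4, 36, m), (33, 29, 16, 16, 1, z), (33, 29, 16, 16, 22, z), (33, 29, 16, 16, 36, m), (33, 34, 34, 17, 1, z), (33, 34, 34, 17, 22, z), (33, 34, 34, 17, 36, m), (33, 40, 19, 1, 1, z), (33, 40, 19, 1, 22, z), (33, 40, 19, 1, 36, m)}
(U ⨝ R) ⋈ T (natural join on D): {(28, 34, 18, 12, 12, s, x), (33, 23, 14, 4, 1, z, d), (33, 23, 14, 4, 22, z, d), (33, 23, 14, 4, 36, m, d), (33, 29, 16, 16, 1, z, n), (33, 29, 16, 16, 22, z, n), (33, 29, 16, 16, 36, m, n), (33, 34, 34, 17, 1, z, v), (33, 34, 34, 17, 1, z, w), (33, 34, 34, 17, 22, z, v), (33, 34, 34, 17, 22, z, w), (33, 34, 34, 17, 36, m, v), (33, 34, 34, 17, 36, m, w), (33, 40, 19, 1, 1, z, k), (33, 40, 19, 1, 22, z, k), (33, 40, 19, 1, 36, m, k)}
π[A, G, C, E, F]: project onto (A, G, C, E, F) → {(d, 23, 1, z, 14), (d, 23, 22, z, 14), (d, 23, 36, m, 14), (k, 40, 1, z, 19), (k, 40, 22, z, 19), (k, 40, 36, m, 19), (n, 29, 1, z, 16), (n, 29, 22, z, 16), (n, 29, 36, m, 16), (v, 34, 1, z, 34), (v, 34, 22, z, 34), (v, 34, 36, m, 34), (w, 34, 1, z, 34), (w, 34, 22, z, 34), (w, 34, 36, m, 34), (x, 34, 12, s, 18)}
Apply σ_{F < 34}; surviving tuples: {(d, 23, 1, z, 14), (d, 23, 22, z, 14), (d, 23, 36, m, 14), (k, 40, 1, z, 19), (k, 40, 22, z, 19), (k, 40, 36, m, 19), (n, 29, 1, z, 16), (n, 29, 22, z, 16), (n, 29, 36, m, 16), (x, 34, 12, s, 18)}
π[G, C, A]: project onto (G, C, A) → {(23, 1, d), (23, 22, d), (23, 36, d), (29, 1, n), (29, 22, n), (29, 36, n), (34, 12, x), (40, 1, k), (40, 22, k), (40, 36, k)}

{(23, 1, d), (23, 22, d), (23, 36, d), (29, 1, n), (29, 22, n), (29, 36, n), (34, 12, x), (40, 1, k), (40, 22, k), (40, 36, k)}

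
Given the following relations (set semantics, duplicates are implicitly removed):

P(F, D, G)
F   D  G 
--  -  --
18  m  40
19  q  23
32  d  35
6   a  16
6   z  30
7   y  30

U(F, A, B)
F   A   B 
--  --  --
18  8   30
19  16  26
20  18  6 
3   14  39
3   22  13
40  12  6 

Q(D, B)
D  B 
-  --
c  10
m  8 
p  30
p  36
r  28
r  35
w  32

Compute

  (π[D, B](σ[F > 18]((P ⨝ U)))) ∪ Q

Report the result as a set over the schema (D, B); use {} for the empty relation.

{(c, 10), (m, 8), (p, 30), (p, 36), (q, 26), (r, 28), (r, 35), (w, 32)}

Natural join on F: {(18, m, 40, 8, 30), (19, q, 23, 16, 26)}
Selection F > 18: {(19, q, 23, 16, 26)}
Projecting to D, B: {(q, 26)}
Taking the union: {(c, 10), (m, 8), (p, 30), (p, 36), (q, 26), (r, 28), (r, 35), (w, 32)}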